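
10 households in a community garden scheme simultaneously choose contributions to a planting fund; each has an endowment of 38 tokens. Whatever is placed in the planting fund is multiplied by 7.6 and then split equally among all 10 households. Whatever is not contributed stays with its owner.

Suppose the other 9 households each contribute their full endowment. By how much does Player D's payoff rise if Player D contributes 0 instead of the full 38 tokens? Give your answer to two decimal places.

9.12 tokens

Switching from a contribution of 38 to 0 lets Player D keep an extra 38 tokens, but lowers the planting fund by 38, which costs Player D their own share of that drop: 7.6/10 × 38 = 28.88.
Net gain = 38 − 28.88 = 9.12. The private return per contributed unit (0.7600) is below 1, so free-riding is indeed the best response regardless of what the others do.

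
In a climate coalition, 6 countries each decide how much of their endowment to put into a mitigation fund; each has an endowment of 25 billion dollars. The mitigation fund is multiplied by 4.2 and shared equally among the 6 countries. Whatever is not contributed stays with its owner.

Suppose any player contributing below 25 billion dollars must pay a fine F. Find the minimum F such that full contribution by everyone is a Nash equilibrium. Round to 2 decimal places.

7.50 billion dollars

Given the others contribute fully, the best deviation is to contribute 0 (any partial contribution still incurs the fine and gives up units whose private return 0.7000 is below 1).
Deviating from 25 to 0 saves 25 billion dollars but forfeits the deviator's share of the drop in the mitigation fund: 4.2/6 × 25 = 17.50.
So the deviation gain is 25 − 17.50 = 7.50, and the fine must be at least 7.50 billion dollars to wipe it out.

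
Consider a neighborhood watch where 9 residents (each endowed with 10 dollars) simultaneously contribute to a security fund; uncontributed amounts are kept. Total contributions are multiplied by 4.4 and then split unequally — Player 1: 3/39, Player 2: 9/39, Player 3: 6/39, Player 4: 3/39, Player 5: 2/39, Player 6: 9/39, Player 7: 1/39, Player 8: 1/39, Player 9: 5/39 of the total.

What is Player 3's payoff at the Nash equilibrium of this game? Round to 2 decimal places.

23.54 dollars

For player j, contributing a unit is worthwhile iff 4.4 × (j's share) ≥ 1, i.e. iff j's share is at least 0.2273.
Player 2 and Player 6 clear that bar, contributing 10 each; the remaining 7 contribute 0. Total contributed: 20.
Player 3 keeps 10 and receives 4.4 × 20 × 6/39 = 13.54 from the security fund, for a payoff of 23.54.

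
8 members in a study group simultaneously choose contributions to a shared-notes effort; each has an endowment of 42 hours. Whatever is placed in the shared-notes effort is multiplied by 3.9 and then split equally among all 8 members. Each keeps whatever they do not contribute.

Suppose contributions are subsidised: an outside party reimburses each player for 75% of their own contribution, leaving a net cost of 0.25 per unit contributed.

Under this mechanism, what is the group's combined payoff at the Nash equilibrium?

1562.40 hours

Under the mechanism each unit contributed yields (3.9/8) / 0.25 = 1.9500 back to its contributor per unit of net cost, which exceeds 1, making full contribution the dominant choice for everyone.
At the Nash equilibrium everyone contributes 42. Group total payoff = 8 × (42 × 0.75 + 3.9 × 42) = 1562.40.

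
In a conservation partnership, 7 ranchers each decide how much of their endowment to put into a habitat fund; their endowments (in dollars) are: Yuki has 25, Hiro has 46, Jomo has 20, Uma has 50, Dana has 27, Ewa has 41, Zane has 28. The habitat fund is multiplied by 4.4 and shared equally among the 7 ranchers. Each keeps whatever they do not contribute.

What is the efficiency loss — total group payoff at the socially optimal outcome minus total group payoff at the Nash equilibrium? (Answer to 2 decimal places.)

The private return per contributed unit is 4.4/7 = 0.6286 < 1 for every player regardless of endowment, so the Nash equilibrium is zero contribution and the group total is Σ E_j = 25 + 46 + 20 + 50 + 27 + 41 + 28 = 237.
Each contributed unit returns 4.400 to the group, so the social optimum is full contribution by everyone: group total = 4.400 × 237 = 1042.80.
Efficiency loss = (4.400 − 1) × 237 = 805.80.

805.80 dollars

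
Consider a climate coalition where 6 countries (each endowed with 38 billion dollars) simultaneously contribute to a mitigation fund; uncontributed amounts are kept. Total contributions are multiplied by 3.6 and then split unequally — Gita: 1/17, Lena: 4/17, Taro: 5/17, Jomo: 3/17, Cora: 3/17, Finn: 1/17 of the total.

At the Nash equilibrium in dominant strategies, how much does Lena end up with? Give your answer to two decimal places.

Each unit j contributes comes back to j as 3.6 × (j's share), so j prefers to contribute only if that share exceeds 1/3.6 = 0.2778; otherwise keeping the unit dominates.
Taro alone (share 5/17) is above the threshold, contributing 38; the remaining 5 contribute 0. Total contributed: 38.
Lena keeps 38 and receives 3.6 × 38 × 4/17 = 32.19 from the mitigation fund, for a payoff of 70.19.

70.19 billion dollars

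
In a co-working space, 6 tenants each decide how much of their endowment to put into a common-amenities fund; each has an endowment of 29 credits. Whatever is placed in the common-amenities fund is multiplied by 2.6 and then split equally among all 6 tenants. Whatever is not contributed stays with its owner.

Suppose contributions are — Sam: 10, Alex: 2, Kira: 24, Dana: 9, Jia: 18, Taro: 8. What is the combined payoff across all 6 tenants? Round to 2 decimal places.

Total contributed: 10 + 2 + 24 + 9 + 18 + 8 = 71; total kept: 6 × 29 − 71 = 103.
The common-amenities fund pays out 2.6 × 71 = 184.60 in aggregate.
Group total = 103 + 184.60 = 287.60.

287.60 credits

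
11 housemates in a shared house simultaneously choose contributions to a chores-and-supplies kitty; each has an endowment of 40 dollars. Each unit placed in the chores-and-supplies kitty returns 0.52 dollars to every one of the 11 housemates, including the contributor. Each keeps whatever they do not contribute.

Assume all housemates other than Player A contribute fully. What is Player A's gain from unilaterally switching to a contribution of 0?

19.20 dollars

Switching from a contribution of 40 to 0 lets Player A keep an extra 40 dollars, but lowers the chores-and-supplies kitty by 40, which costs Player A their own share of that drop: 0.52 × 40 = 20.80.
Net gain = 40 − 20.80 = 19.20. The private return per contributed unit (0.52) is below 1, so free-riding is indeed the best response regardless of what the others do.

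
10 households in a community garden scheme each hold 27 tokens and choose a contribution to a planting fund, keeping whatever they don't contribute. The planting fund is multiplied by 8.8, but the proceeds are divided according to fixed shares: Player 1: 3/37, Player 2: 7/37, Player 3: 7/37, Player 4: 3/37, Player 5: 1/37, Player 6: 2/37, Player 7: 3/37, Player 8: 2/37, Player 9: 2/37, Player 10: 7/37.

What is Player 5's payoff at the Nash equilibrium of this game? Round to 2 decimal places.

Player j's private return per contributed unit is 8.8 × (j's share). Contributing is weakly dominant for j when that share is at least 1/8.8 = 0.1136, and contributing 0 is dominant otherwise.
Player 2, Player 3 and Player 10 clear that bar, contributing 27 each; the remaining 7 contribute 0. Total contributed: 81.
Player 5 keeps 27 and receives 8.8 × 81 × 1/37 = 19.26 from the planting fund, for a payoff of 46.26.

46.26 tokens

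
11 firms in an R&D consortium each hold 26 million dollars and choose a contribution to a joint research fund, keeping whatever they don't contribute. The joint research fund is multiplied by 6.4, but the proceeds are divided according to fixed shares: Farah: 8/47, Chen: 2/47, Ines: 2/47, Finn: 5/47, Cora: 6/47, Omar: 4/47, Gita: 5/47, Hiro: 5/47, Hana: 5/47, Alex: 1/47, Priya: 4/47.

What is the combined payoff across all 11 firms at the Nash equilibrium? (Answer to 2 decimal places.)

Player j's private return per contributed unit is 6.4 × (j's share). Contributing is weakly dominant for j when that share is at least 1/6.4 = 0.1563, and contributing 0 is dominant otherwise.
Only Farah (8/47) clears that bar, contributing 26; the remaining 10 contribute 0. Total contributed: 26.
The joint research fund pays out 6.4 × 26 = 166.40 in total (split across the unequal shares, but the aggregate is all that matters for the group sum).
The 10 free-riders keep 26 each, adding 260. Group total = 260 + 166.40 = 426.40.

426.40 million dollars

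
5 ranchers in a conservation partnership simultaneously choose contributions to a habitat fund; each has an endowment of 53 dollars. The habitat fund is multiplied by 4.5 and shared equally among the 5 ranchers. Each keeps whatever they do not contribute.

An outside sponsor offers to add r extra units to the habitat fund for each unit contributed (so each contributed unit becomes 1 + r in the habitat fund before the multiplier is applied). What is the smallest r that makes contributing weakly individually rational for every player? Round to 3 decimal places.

0.111

With matching at rate r, one contributed unit becomes (1 + r) in the habitat fund and returns 4.5 × (1 + r) / 5 to the contributor.
Setting this equal to 1: 1 + r = 5/4.5 = 1.1111.
So the minimum matching rate is r = 1.1111 − 1 = 0.111.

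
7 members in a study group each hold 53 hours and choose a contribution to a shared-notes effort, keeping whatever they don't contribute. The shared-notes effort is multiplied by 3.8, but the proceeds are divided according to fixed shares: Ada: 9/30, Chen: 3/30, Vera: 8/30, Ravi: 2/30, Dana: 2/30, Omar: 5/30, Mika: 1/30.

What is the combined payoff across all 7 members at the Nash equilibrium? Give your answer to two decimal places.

For player j, contributing a unit is worthwhile iff 3.8 × (j's share) ≥ 1, i.e. iff j's share is at least 0.2632.
Ada and Vera clear that bar, contributing 53 each; the remaining 5 contribute 0. Total contributed: 106.
The shared-notes effort pays out 3.8 × 106 = 402.80 in total (split across the unequal shares, but the aggregate is all that matters for the group sum).
The 5 free-riders keep 53 each, adding 265. Group total = 265 + 402.80 = 667.80.

667.80 hours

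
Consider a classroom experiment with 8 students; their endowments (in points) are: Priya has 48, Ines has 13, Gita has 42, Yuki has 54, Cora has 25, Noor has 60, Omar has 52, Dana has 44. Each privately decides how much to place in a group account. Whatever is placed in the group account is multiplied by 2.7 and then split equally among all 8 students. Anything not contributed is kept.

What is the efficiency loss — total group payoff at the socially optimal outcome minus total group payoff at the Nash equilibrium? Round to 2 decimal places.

574.60 points

The private return per contributed unit is 2.7/8 = 0.3375 < 1 for every player regardless of endowment, so the Nash equilibrium is zero contribution and the group total is Σ E_j = 48 + 13 + 42 + 54 + 25 + 60 + 52 + 44 = 338.
Each contributed unit returns 2.700 to the group, so the social optimum is full contribution by everyone: group total = 2.700 × 338 = 912.60.
Efficiency loss = (2.700 − 1) × 338 = 574.60.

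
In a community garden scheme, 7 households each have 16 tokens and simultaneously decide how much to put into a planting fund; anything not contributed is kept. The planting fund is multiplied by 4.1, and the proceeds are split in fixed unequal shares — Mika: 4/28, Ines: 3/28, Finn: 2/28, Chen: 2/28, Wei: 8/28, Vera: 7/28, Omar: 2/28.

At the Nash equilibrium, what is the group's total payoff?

Player j's private return per contributed unit is 4.1 × (j's share). Contributing is weakly dominant for j when that share is at least 1/4.1 = 0.2439, and contributing 0 is dominant otherwise.
Wei and Vera clear that bar, contributing 16 each; the remaining 5 contribute 0. Total contributed: 32.
The planting fund pays out 4.1 × 32 = 131.20 in total (split across the unequal shares, but the aggregate is all that matters for the group sum).
The 5 free-riders keep 16 each, adding 80. Group total = 80 + 131.20 = 211.20.

211.20 tokens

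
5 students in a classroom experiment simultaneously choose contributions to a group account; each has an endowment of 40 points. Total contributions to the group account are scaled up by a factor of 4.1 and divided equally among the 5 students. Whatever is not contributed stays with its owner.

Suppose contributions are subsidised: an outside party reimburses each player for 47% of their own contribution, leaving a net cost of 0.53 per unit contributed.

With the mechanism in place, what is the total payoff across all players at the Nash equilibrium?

The effective private return per unit is now (4.1/5) / 0.53 = 1.5472 > 1, so every player's dominant strategy flips to full contribution.
At the Nash equilibrium everyone contributes 40. Group total payoff = 5 × (40 × 0.47 + 4.1 × 40) = 914.00.

914.00 points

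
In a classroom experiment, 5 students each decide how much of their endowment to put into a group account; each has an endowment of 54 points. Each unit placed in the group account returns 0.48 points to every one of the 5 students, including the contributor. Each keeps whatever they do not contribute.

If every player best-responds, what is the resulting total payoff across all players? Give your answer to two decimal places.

The private return per contributed unit is 0.48 < 1, so contributing 0 is dominant for every player. At the Nash equilibrium everyone keeps their 54, and the group total is 5 × 54 = 270.

270.00 points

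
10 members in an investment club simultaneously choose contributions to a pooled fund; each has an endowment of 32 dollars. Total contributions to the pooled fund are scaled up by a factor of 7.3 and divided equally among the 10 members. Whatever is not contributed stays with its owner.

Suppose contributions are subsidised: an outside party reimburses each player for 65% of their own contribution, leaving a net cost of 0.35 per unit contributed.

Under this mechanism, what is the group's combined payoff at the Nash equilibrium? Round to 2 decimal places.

With the mechanism, a contributed unit returns (7.3/10) / 0.35 = 2.0857 per unit of net cost to the contributor — now above 1 — so contributing fully is weakly dominant for every player.
At the Nash equilibrium everyone contributes 32. Group total payoff = 10 × (32 × 0.65 + 7.3 × 32) = 2544.00.

2544.00 dollars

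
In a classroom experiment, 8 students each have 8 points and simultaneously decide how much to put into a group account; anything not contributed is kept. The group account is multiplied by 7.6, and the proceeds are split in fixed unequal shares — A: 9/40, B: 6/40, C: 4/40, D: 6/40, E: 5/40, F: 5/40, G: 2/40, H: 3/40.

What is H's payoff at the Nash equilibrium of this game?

For player j, contributing a unit is worthwhile iff 7.6 × (j's share) ≥ 1, i.e. iff j's share is at least 0.1316.
A, B and D are above the threshold, contributing 8 each; the remaining 5 contribute 0. Total contributed: 24.
H keeps 8 and receives 7.6 × 24 × 3/40 = 13.68 from the group account, for a payoff of 21.68.

21.68 points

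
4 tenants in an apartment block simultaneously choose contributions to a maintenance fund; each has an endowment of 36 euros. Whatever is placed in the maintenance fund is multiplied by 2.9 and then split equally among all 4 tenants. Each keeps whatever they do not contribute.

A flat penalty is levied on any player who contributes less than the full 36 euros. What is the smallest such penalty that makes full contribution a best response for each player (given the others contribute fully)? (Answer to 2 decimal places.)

9.90 euros

Given the others contribute fully, the best deviation is to contribute 0 (any partial contribution still incurs the fine and gives up units whose private return 0.7250 is below 1).
Deviating from 36 to 0 saves 36 euros but forfeits the deviator's share of the drop in the maintenance fund: 2.9/4 × 36 = 26.10.
So the deviation gain is 36 − 26.10 = 9.90, and the fine must be at least 9.90 euros to wipe it out.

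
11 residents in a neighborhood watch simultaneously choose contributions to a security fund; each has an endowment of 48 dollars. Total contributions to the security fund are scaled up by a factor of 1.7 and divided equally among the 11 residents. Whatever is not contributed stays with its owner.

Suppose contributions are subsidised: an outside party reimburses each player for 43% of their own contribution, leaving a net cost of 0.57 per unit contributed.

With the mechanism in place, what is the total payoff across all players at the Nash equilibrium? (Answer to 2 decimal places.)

With the mechanism, a contributed unit returns (1.7/11) / 0.57 = 0.2711 per unit of net cost — still below 1 — so contributing 0 remains dominant for every player.
Everyone keeps their endowment and the group total is 11 × 48 = 528.

528.00 dollars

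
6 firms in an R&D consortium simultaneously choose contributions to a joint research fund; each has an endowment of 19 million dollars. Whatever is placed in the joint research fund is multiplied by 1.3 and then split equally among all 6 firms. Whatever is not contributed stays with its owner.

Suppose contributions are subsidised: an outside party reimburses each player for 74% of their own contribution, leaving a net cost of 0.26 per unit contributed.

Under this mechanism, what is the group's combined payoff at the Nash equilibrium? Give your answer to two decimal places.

With the mechanism, a contributed unit returns (1.3/6) / 0.26 = 0.8333 per unit of net cost — still below 1 — so contributing 0 remains dominant for every player.
At the Nash equilibrium no one contributes; group total payoff = 6 × 19 = 114.

114.00 million dollars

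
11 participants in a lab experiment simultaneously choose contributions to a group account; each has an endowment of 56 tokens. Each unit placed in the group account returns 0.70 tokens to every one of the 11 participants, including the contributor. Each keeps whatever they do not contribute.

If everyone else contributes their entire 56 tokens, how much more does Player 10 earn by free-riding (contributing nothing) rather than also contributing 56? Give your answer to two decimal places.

16.80 tokens

Switching from a contribution of 56 to 0 lets Player 10 keep an extra 56 tokens, but lowers the group account by 56, which costs Player 10 their own share of that drop: 0.70 × 56 = 39.20.
Net gain = 56 − 39.20 = 16.80. The private return per contributed unit (0.70) is below 1, so free-riding is indeed the best response regardless of what the others do.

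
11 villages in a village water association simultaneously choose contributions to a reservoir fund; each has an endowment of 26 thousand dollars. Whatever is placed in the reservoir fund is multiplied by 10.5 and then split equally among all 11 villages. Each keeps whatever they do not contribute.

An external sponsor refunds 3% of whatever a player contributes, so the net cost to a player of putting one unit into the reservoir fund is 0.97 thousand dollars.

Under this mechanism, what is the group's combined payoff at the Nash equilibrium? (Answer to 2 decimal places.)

Even with the mechanism, each unit contributed returns only (10.5/11) / 0.97 = 0.9841 per unit of net cost, so contributing nothing is still dominant.
Everyone keeps their endowment and the group total is 11 × 26 = 286.

286.00 thousand dollars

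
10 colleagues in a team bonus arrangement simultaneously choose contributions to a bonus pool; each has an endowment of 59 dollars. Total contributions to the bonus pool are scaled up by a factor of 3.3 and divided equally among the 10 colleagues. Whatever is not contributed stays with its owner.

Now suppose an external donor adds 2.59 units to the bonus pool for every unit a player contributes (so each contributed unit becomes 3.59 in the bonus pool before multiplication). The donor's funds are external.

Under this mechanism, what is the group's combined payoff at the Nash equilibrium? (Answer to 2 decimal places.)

6989.73 dollars

Under the mechanism each unit contributed yields 3.3 × 3.59 / 10 = 1.1847 back to its contributor per unit of net cost, which exceeds 1, making full contribution the dominant choice for everyone.
At the Nash equilibrium everyone contributes 59. Group total payoff = 3.3 × 3.59 × 590 = 6989.73.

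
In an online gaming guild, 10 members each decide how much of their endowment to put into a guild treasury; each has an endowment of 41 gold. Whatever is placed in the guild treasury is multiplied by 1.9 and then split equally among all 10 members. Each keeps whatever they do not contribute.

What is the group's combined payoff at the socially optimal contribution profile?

Each contributed unit returns 1.900 to the group as a whole (0.1900 to each of 10 players), which exceeds 1, so the social optimum is full contribution: group total = 1.900 × 410 = 779.00.

779.00 gold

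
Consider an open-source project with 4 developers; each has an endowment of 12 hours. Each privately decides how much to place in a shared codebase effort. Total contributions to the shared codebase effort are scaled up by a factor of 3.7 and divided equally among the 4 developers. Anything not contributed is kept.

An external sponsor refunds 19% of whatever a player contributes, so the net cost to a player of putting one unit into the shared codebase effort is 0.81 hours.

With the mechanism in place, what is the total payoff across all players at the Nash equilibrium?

With the mechanism, a contributed unit returns (3.7/4) / 0.81 = 1.1420 per unit of net cost to the contributor — now above 1 — so contributing fully is weakly dominant for every player.
So the Nash equilibrium is full contribution by all 4; the group earns 4 × (12 × 0.19 + 3.7 × 12) = 186.72.

186.72 hours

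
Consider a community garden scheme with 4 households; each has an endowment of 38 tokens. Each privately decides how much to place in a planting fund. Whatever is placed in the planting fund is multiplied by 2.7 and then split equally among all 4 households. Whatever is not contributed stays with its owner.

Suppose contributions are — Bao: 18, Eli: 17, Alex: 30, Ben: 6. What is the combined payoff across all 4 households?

Total contributed: 18 + 17 + 30 + 6 = 71; total kept: 4 × 38 − 71 = 81.
The planting fund pays out 2.7 × 71 = 191.70 in aggregate.
Group total = 81 + 191.70 = 272.70.

272.70 tokens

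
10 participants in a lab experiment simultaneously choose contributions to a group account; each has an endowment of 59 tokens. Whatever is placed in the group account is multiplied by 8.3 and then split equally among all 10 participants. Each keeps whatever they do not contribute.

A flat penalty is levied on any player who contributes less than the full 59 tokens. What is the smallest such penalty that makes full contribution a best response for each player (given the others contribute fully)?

10.03 tokens

Given the others contribute fully, the best deviation is to contribute 0 (any partial contribution still incurs the fine and gives up units whose private return 0.8300 is below 1).
Deviating from 59 to 0 saves 59 tokens but forfeits the deviator's share of the drop in the group account: 8.3/10 × 59 = 48.97.
So the deviation gain is 59 − 48.97 = 10.03, and the fine must be at least 10.03 tokens to wipe it out.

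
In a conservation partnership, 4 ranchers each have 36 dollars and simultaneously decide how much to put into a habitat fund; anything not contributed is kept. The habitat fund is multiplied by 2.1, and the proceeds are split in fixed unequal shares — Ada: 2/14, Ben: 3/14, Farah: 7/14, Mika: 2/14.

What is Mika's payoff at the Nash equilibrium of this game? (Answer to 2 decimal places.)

46.80 dollars

For player j, contributing a unit is worthwhile iff 2.1 × (j's share) ≥ 1, i.e. iff j's share is at least 0.4762.
Only Farah (7/14) clears that bar, contributing 36; the remaining 3 contribute 0. Total contributed: 36.
Mika keeps 36 and receives 2.1 × 36 × 2/14 = 10.80 from the habitat fund, for a payoff of 46.80.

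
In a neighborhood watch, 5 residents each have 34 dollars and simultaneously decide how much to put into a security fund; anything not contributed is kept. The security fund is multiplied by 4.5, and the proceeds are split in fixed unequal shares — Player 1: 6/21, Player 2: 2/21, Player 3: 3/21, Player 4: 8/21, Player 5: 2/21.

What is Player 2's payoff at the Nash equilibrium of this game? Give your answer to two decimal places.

63.14 dollars

A player with share s gets back 4.5·s per unit contributed, so full contribution is dominant for anyone with s > 1/4.5 = 0.2222 and zero contribution is dominant for anyone below.
The shares above 0.2222 belong to Player 1 and Player 4, contributing 34 each; the remaining 3 contribute 0. Total contributed: 68.
Player 2 keeps 34 and receives 4.5 × 68 × 2/21 = 29.14 from the security fund, for a payoff of 63.14.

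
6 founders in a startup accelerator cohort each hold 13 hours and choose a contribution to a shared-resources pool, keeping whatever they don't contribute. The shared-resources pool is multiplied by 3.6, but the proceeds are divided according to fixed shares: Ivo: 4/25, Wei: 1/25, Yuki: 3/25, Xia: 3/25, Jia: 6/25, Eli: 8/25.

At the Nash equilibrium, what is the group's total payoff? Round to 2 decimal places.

Player j's private return per contributed unit is 3.6 × (j's share). Contributing is weakly dominant for j when that share is at least 1/3.6 = 0.2778, and contributing 0 is dominant otherwise.
Eli alone (share 8/25) is above the threshold, contributing 13; the remaining 5 contribute 0. Total contributed: 13.
The shared-resources pool pays out 3.6 × 13 = 46.80 in total (split across the unequal shares, but the aggregate is all that matters for the group sum).
The 5 free-riders keep 13 each, adding 65. Group total = 65 + 46.80 = 111.80.

111.80 hours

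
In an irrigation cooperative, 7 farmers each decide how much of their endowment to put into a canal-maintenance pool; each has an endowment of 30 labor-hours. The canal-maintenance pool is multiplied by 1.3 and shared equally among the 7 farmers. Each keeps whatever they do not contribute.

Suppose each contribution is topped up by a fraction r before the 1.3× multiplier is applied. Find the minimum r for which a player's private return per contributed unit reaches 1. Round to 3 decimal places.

4.385

With matching at rate r, one contributed unit becomes (1 + r) in the canal-maintenance pool and returns 1.3 × (1 + r) / 7 to the contributor.
Setting this equal to 1: 1 + r = 7/1.3 = 5.3846.
So the minimum matching rate is r = 5.3846 − 1 = 4.385.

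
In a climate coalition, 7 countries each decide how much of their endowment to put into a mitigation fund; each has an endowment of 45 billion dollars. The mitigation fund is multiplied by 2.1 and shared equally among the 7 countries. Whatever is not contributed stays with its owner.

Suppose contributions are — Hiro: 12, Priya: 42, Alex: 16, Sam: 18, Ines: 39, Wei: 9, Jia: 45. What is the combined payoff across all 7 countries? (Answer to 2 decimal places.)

514.10 billion dollars

Total contributed: 12 + 42 + 16 + 18 + 39 + 9 + 45 = 181; total kept: 7 × 45 − 181 = 134.
The mitigation fund pays out 2.1 × 181 = 380.10 in aggregate.
Group total = 134 + 380.10 = 514.10.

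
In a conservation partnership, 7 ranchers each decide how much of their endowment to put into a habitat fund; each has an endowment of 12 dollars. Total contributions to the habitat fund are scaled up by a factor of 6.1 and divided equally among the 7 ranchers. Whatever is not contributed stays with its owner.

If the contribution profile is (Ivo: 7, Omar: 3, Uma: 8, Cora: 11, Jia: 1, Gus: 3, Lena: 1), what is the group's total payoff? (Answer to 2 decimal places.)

257.40 dollars

Total contributed: 7 + 3 + 8 + 11 + 1 + 3 + 1 = 34; total kept: 7 × 12 − 34 = 50.
The habitat fund pays out 6.1 × 34 = 207.40 in aggregate.
Group total = 50 + 207.40 = 257.40.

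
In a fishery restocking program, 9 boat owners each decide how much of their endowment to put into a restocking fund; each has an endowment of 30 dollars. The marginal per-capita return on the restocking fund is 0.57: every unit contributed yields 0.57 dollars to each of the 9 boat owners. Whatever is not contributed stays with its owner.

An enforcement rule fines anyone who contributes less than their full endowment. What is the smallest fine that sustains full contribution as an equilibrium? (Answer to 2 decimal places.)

12.90 dollars

Given the others contribute fully, the best deviation is to contribute 0 (any partial contribution still incurs the fine and gives up units whose private return 0.57 is below 1).
Deviating from 30 to 0 saves 30 dollars but forfeits the deviator's share of the drop in the restocking fund: 0.57 × 30 = 17.10.
So the deviation gain is 30 − 17.10 = 12.90, and the fine must be at least 12.90 dollars to wipe it out.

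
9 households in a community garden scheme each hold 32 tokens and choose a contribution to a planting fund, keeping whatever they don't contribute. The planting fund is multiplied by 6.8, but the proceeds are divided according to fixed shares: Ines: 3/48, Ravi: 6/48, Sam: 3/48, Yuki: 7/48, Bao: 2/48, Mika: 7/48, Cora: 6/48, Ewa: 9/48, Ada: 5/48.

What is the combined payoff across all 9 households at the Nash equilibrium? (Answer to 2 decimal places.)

473.60 tokens

A player with share s gets back 6.8·s per unit contributed, so full contribution is dominant for anyone with s > 1/6.8 = 0.1471 and zero contribution is dominant for anyone below.
The only share above 0.1471 is Ewa's 9/48, contributing 32; the remaining 8 contribute 0. Total contributed: 32.
The planting fund pays out 6.8 × 32 = 217.60 in total (split across the unequal shares, but the aggregate is all that matters for the group sum).
The 8 free-riders keep 32 each, adding 256. Group total = 256 + 217.60 = 473.60.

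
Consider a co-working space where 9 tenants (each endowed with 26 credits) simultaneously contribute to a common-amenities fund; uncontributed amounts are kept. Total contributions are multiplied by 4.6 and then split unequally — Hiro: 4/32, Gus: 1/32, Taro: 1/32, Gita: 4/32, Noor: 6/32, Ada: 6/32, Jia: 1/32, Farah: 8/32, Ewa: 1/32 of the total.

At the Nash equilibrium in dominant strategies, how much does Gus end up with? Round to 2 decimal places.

29.74 credits

For player j, contributing a unit is worthwhile iff 4.6 × (j's share) ≥ 1, i.e. iff j's share is at least 0.2174.
Farah alone (share 8/32) is above the threshold, contributing 26; the remaining 8 contribute 0. Total contributed: 26.
Gus keeps 26 and receives 4.6 × 26 × 1/32 = 3.74 from the common-amenities fund, for a payoff of 29.74.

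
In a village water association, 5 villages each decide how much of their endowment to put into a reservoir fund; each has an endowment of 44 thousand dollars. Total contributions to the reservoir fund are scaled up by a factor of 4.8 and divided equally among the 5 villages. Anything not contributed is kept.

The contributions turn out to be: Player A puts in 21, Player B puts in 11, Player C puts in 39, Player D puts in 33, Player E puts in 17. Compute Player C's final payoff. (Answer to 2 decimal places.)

Total contributed: 21 + 11 + 39 + 33 + 17 = 121.
Each receives 4.8 × 121 / 5 = 116.16 from the reservoir fund.
Player C keeps 44 − 39 = 5, so Player C's payoff is 5 + 116.16 = 121.16.

121.16 thousand dollars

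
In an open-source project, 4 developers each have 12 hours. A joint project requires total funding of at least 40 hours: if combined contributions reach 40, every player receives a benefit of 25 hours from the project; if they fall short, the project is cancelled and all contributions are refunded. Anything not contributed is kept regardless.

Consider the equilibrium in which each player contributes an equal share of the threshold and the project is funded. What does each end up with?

27 hours

Equal share of the threshold: 40/4 = 10.
At this profile no one gains by cutting their contribution: any cut drops the total below 40, the project is cancelled, contributions are refunded, and the deviator ends with 12, which is less than 12 − 10 + 25 = 27. Contributing more than 10 just wastes the excess. So contributing exactly 10 is a best response.
Each player's payoff: 12 − 10 + 25 = 27.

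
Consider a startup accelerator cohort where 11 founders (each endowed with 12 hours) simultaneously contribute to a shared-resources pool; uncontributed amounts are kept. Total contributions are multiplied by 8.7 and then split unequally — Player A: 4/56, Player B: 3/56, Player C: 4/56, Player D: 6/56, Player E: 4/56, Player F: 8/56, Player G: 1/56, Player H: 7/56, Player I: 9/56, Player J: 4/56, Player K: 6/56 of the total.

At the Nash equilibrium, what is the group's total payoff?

409.20 hours

Player j's private return per contributed unit is 8.7 × (j's share). Contributing is weakly dominant for j when that share is at least 1/8.7 = 0.1149, and contributing 0 is dominant otherwise.
Player F, Player H and Player I are above the threshold, contributing 12 each; the remaining 8 contribute 0. Total contributed: 36.
The shared-resources pool pays out 8.7 × 36 = 313.20 in total (split across the unequal shares, but the aggregate is all that matters for the group sum).
The 8 free-riders keep 12 each, adding 96. Group total = 96 + 313.20 = 409.20.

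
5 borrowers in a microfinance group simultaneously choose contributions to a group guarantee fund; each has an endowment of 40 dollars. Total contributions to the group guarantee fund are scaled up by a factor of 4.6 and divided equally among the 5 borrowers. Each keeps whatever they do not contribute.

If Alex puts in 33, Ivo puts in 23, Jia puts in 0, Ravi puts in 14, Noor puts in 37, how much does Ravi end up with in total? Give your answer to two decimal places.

124.44 dollars

Total contributed: 33 + 23 + 0 + 14 + 37 = 107.
Each receives 4.6 × 107 / 5 = 98.44 from the group guarantee fund.
Ravi keeps 40 − 14 = 26, so Ravi's payoff is 26 + 98.44 = 124.44.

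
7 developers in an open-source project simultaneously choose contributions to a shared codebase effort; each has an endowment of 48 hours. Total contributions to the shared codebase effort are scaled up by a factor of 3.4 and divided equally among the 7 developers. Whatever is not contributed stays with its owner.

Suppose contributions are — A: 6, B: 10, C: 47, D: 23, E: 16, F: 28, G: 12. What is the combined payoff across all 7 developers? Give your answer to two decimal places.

Total contributed: 6 + 10 + 47 + 23 + 16 + 28 + 12 = 142; total kept: 7 × 48 − 142 = 194.
The shared codebase effort pays out 3.4 × 142 = 482.80 in aggregate.
Group total = 194 + 482.80 = 676.80.

676.80 hours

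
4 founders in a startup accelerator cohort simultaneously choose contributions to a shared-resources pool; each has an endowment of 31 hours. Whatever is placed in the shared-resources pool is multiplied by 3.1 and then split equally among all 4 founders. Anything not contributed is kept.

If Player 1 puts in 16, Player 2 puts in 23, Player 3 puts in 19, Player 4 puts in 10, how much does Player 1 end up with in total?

Total contributed: 16 + 23 + 19 + 10 = 68.
Each receives 3.1 × 68 / 4 = 52.70 from the shared-resources pool.
Player 1 keeps 31 − 16 = 15, so Player 1's payoff is 15 + 52.70 = 67.70.

67.70 hours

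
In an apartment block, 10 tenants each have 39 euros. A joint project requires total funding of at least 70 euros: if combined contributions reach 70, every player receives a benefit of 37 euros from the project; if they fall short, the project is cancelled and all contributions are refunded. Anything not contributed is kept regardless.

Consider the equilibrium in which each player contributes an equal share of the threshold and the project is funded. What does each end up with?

Equal share of the threshold: 70/10 = 7.
At this profile no one gains by cutting their contribution: any cut drops the total below 70, the project is cancelled, contributions are refunded, and the deviator ends with 39, which is less than 39 − 7 + 37 = 69. Contributing more than 7 just wastes the excess. So contributing exactly 7 is a best response.
Each player's payoff: 39 − 7 + 37 = 69.

69 euros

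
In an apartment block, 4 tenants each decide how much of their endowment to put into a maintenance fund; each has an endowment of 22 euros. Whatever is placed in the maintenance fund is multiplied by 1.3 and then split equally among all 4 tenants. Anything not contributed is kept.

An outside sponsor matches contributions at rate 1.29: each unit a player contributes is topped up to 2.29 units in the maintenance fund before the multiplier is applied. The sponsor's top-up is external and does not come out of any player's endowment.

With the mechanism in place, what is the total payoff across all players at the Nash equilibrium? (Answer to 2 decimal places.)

The effective private return is 1.3 × 2.29 / 4 = 0.7443, which is still under 1, so the mechanism doesn't change anyone's dominant strategy: zero contribution.
At the Nash equilibrium no one contributes; group total payoff = 4 × 22 = 88.

88.00 euros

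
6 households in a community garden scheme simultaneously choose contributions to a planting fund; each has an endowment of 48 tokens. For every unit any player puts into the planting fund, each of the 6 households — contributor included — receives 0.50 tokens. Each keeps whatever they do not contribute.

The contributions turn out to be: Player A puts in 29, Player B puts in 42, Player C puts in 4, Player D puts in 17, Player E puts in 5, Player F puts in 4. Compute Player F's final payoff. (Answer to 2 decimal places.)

94.50 tokens

Total contributed: 29 + 42 + 4 + 17 + 5 + 4 = 101.
Each receives 0.50 × 101 = 50.50 from the planting fund.
Player F keeps 48 − 4 = 44, so Player F's payoff is 44 + 50.50 = 94.50.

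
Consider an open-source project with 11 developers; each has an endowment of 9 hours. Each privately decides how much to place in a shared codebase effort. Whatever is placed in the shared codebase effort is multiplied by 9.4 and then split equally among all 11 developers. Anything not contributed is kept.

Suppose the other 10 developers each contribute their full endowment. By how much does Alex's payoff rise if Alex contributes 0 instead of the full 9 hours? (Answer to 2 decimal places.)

Switching from a contribution of 9 to 0 lets Alex keep an extra 9 hours, but lowers the shared codebase effort by 9, which costs Alex their own share of that drop: 9.4/11 × 9 = 7.69.
Net gain = 9 − 7.69 = 1.31. The private return per contributed unit (0.8545) is below 1, so free-riding is indeed the best response regardless of what the others do.

1.31 hours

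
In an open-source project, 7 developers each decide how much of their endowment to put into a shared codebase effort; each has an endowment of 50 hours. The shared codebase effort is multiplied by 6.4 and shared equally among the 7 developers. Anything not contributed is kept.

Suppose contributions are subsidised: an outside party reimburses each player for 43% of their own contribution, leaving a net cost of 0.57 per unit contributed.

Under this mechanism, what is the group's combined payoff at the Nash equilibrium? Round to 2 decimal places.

2390.50 hours

The effective private return per unit is now (6.4/7) / 0.57 = 1.6040 > 1, so every player's dominant strategy flips to full contribution.
So the Nash equilibrium is full contribution by all 7; the group earns 7 × (50 × 0.43 + 6.4 × 50) = 2390.50.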